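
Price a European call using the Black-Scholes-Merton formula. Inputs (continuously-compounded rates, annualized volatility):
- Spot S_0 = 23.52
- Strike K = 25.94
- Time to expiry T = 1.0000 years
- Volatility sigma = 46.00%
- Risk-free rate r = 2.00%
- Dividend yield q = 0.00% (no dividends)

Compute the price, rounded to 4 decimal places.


d1 = (ln(S/K) + (r - q + 0.5*sigma^2) * T) / (sigma * sqrt(T)) = 0.06057597
d2 = d1 - sigma * sqrt(T) = -0.39942403
exp(-rT) = 0.98019867; exp(-qT) = 1.00000000
C = S_0 * exp(-qT) * N(d1) - K * exp(-rT) * N(d2)
N(d1) = 0.52415154; N(d2) = 0.34479039
C = 23.5200 * 1.00000000 * 0.52415154 - 25.9400 * 0.98019867 * 0.34479039 = 3.5613

Answer: Price = 3.5613


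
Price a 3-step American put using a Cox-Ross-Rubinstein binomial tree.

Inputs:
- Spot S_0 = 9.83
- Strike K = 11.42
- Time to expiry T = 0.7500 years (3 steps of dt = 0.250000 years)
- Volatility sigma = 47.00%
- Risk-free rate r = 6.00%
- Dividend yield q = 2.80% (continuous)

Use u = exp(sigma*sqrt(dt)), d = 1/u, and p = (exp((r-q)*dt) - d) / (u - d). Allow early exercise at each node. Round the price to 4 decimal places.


dt = T/N = 0.250000
u = exp(sigma*sqrt(dt)) = 1.264909; d = 1/u = 0.790571
p = (exp((r-q)*dt) - d) / (u - d) = 0.458452
Discount per step: exp(-r*dt) = 0.985112
Stock lattice S(k, i) with i counting down-moves:
  k=0: S(0,0) = 9.8300
  k=1: S(1,0) = 12.4341; S(1,1) = 7.7713
  k=2: S(2,0) = 15.7279; S(2,1) = 9.8300; S(2,2) = 6.1438
  k=3: S(3,0) = 19.8944; S(3,1) = 12.4341; S(3,2) = 7.7713; S(3,3) = 4.8571
Terminal payoffs V(N, i) = max(K - S_T, 0):
  V(3,0) = 0.000000; V(3,1) = 0.000000; V(3,2) = 3.648689; V(3,3) = 6.562913
Backward induction: V(k, i) = exp(-r*dt) * [p * V(k+1, i) + (1-p) * V(k+1, i+1)]; then take max(V_cont, immediate exercise) for American.
  V(2,0) = exp(-r*dt) * [p*0.000000 + (1-p)*0.000000] = 0.000000; exercise = 0.000000; V(2,0) = max -> 0.000000
  V(2,1) = exp(-r*dt) * [p*0.000000 + (1-p)*3.648689] = 1.946522; exercise = 1.590000; V(2,1) = max -> 1.946522
  V(2,2) = exp(-r*dt) * [p*3.648689 + (1-p)*6.562913] = 5.149062; exercise = 5.276228; V(2,2) = max -> 5.276228
  V(1,0) = exp(-r*dt) * [p*0.000000 + (1-p)*1.946522] = 1.038441; exercise = 0.000000; V(1,0) = max -> 1.038441
  V(1,1) = exp(-r*dt) * [p*1.946522 + (1-p)*5.276228] = 3.693891; exercise = 3.648689; V(1,1) = max -> 3.693891
  V(0,0) = exp(-r*dt) * [p*1.038441 + (1-p)*3.693891] = 2.439624; exercise = 1.590000; V(0,0) = max -> 2.439624

Answer: Price = V(0,0) = 2.4396


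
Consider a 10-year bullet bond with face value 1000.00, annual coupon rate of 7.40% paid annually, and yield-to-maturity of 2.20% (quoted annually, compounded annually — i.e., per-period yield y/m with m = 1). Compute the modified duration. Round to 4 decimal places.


Coupon per period c = face * coupon_rate / m = 74.000000
Periods per year m = 1; per-period yield y/m = 0.022000
Number of cashflows N = 10
Cashflows (t years, CF_t, discount factor 1/(1+y/m)^(m*t), PV):
  t = 1.0000: CF_t = 74.000000, DF = 0.978474, PV = 72.407045
  t = 2.0000: CF_t = 74.000000, DF = 0.957411, PV = 70.848381
  t = 3.0000: CF_t = 74.000000, DF = 0.936801, PV = 69.323269
  t = 4.0000: CF_t = 74.000000, DF = 0.916635, PV = 67.830987
  t = 5.0000: CF_t = 74.000000, DF = 0.896903, PV = 66.370829
  t = 6.0000: CF_t = 74.000000, DF = 0.877596, PV = 64.942103
  t = 7.0000: CF_t = 74.000000, DF = 0.858704, PV = 63.544132
  t = 8.0000: CF_t = 74.000000, DF = 0.840220, PV = 62.176254
  t = 9.0000: CF_t = 74.000000, DF = 0.822133, PV = 60.837822
  t = 10.0000: CF_t = 1074.000000, DF = 0.804435, PV = 863.963357
Price P = sum_t PV_t = 1462.244177
First compute Macaulay numerator sum_t t * PV_t:
  t * PV_t at t = 1.0000: 72.407045
  t * PV_t at t = 2.0000: 141.696761
  t * PV_t at t = 3.0000: 207.969806
  t * PV_t at t = 4.0000: 271.323948
  t * PV_t at t = 5.0000: 331.854144
  t * PV_t at t = 6.0000: 389.652615
  t * PV_t at t = 7.0000: 444.808921
  t * PV_t at t = 8.0000: 497.410032
  t * PV_t at t = 9.0000: 547.540398
  t * PV_t at t = 10.0000: 8639.633572
Macaulay duration D = 11544.297243 / 1462.244177 = 7.894918
Modified duration = D / (1 + y/m) = 7.894918 / (1 + 0.022000) = 7.724968

Answer: Modified duration = 7.7250


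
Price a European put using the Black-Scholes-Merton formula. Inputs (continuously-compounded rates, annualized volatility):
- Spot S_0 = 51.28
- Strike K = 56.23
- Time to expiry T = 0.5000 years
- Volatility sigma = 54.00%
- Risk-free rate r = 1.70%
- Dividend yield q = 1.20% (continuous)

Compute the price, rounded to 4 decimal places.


Answer: Price = 10.6891

Derivation:
d1 = (ln(S/K) + (r - q + 0.5*sigma^2) * T) / (sigma * sqrt(T)) = -0.04386579
d2 = d1 - sigma * sqrt(T) = -0.42570345
exp(-rT) = 0.99153602; exp(-qT) = 0.99401796
P = K * exp(-rT) * N(-d2) - S_0 * exp(-qT) * N(-d1)
N(-d1) = 0.51749431; N(-d2) = 0.66483803
P = 56.2300 * 0.99153602 * 0.66483803 - 51.2800 * 0.99401796 * 0.51749431 = 10.6891


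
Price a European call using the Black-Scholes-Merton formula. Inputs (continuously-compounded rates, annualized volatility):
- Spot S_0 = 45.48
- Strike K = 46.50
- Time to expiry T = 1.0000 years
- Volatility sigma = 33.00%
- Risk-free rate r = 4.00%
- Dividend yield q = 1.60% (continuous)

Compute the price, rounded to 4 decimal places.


Answer: Price = 5.9013

Derivation:
d1 = (ln(S/K) + (r - q + 0.5*sigma^2) * T) / (sigma * sqrt(T)) = 0.17051623
d2 = d1 - sigma * sqrt(T) = -0.15948377
exp(-rT) = 0.96078944; exp(-qT) = 0.98412732
C = S_0 * exp(-qT) * N(d1) - K * exp(-rT) * N(d2)
N(d1) = 0.56769791; N(d2) = 0.43664387
C = 45.4800 * 0.98412732 * 0.56769791 - 46.5000 * 0.96078944 * 0.43664387 = 5.9013


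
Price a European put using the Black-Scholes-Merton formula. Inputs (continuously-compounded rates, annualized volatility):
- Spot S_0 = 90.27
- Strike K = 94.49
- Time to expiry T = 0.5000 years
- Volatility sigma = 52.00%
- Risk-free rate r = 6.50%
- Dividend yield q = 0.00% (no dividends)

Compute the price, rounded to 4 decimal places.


Answer: Price = 13.8625

Derivation:
d1 = (ln(S/K) + (r - q + 0.5*sigma^2) * T) / (sigma * sqrt(T)) = 0.14797888
d2 = d1 - sigma * sqrt(T) = -0.21971665
exp(-rT) = 0.96802245; exp(-qT) = 1.00000000
P = K * exp(-rT) * N(-d2) - S_0 * exp(-qT) * N(-d1)
N(-d1) = 0.44117972; N(-d2) = 0.58695408
P = 94.4900 * 0.96802245 * 0.58695408 - 90.2700 * 1.00000000 * 0.44117972 = 13.8625


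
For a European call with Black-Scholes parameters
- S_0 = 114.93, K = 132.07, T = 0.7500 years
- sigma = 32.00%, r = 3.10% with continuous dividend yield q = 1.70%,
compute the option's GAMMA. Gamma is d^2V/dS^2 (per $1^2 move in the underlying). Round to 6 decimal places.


d1 = -0.3251522606; d2 = -0.6022803898
phi(d1) = 0.3784011020; exp(-qT) = 0.9873309369; exp(-rT) = 0.9770181987
Gamma = exp(-qT) * phi(d1) / (S * sigma * sqrt(T)) = 0.9873309369 * 0.3784011020 / (114.9300 * 0.3200 * 0.8660254038) = 0.011730

Answer: Gamma = 0.011730


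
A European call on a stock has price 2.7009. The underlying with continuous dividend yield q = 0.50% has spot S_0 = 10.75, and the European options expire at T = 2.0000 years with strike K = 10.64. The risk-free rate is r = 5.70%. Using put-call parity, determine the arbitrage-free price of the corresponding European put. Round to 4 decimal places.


Answer: Put price = 1.5515

Derivation:
Put-call parity: C - P = S_0 * exp(-qT) - K * exp(-rT).
S_0 * exp(-qT) = 10.7500 * 0.99004983 = 10.64303571
K * exp(-rT) = 10.6400 * 0.89225796 = 9.49362465
P = C - S*exp(-qT) + K*exp(-rT)
P = 2.7009 - 10.64303571 + 9.49362465 = 1.5515


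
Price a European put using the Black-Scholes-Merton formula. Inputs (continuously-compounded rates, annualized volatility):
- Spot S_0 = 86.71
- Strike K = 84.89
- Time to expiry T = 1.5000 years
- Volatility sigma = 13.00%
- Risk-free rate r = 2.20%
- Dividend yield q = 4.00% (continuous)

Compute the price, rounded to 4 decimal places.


d1 = (ln(S/K) + (r - q + 0.5*sigma^2) * T) / (sigma * sqrt(T)) = 0.04326123
d2 = d1 - sigma * sqrt(T) = -0.11595560
exp(-rT) = 0.96753856; exp(-qT) = 0.94176453
P = K * exp(-rT) * N(-d2) - S_0 * exp(-qT) * N(-d1)
N(-d1) = 0.48274665; N(-d2) = 0.54615613
P = 84.8900 * 0.96753856 * 0.54615613 - 86.7100 * 0.94176453 * 0.48274665 = 5.4369

Answer: Price = 5.4369


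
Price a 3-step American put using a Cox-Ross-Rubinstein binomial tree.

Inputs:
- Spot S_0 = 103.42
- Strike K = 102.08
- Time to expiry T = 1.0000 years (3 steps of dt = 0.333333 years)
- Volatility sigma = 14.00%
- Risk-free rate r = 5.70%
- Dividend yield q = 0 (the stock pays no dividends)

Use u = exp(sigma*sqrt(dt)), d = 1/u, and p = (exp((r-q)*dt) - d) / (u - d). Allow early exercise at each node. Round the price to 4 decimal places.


Answer: Price = V(0,0) = 3.4098

Derivation:
dt = T/N = 0.333333
u = exp(sigma*sqrt(dt)) = 1.084186; d = 1/u = 0.922351
p = (exp((r-q)*dt) - d) / (u - d) = 0.598330
Discount per step: exp(-r*dt) = 0.981179
Stock lattice S(k, i) with i counting down-moves:
  k=0: S(0,0) = 103.4200
  k=1: S(1,0) = 112.1265; S(1,1) = 95.3896
  k=2: S(2,0) = 121.5659; S(2,1) = 103.4200; S(2,2) = 87.9827
  k=3: S(3,0) = 131.8000; S(3,1) = 112.1265; S(3,2) = 95.3896; S(3,3) = 81.1510
Terminal payoffs V(N, i) = max(K - S_T, 0):
  V(3,0) = 0.000000; V(3,1) = 0.000000; V(3,2) = 6.690422; V(3,3) = 20.929029
Backward induction: V(k, i) = exp(-r*dt) * [p * V(k+1, i) + (1-p) * V(k+1, i+1)]; then take max(V_cont, immediate exercise) for American.
  V(2,0) = exp(-r*dt) * [p*0.000000 + (1-p)*0.000000] = 0.000000; exercise = 0.000000; V(2,0) = max -> 0.000000
  V(2,1) = exp(-r*dt) * [p*0.000000 + (1-p)*6.690422] = 2.636762; exercise = 0.000000; V(2,1) = max -> 2.636762
  V(2,2) = exp(-r*dt) * [p*6.690422 + (1-p)*20.929029] = 12.176082; exercise = 14.097292; V(2,2) = max -> 14.097292
  V(1,0) = exp(-r*dt) * [p*0.000000 + (1-p)*2.636762] = 1.039174; exercise = 0.000000; V(1,0) = max -> 1.039174
  V(1,1) = exp(-r*dt) * [p*2.636762 + (1-p)*14.097292] = 7.103846; exercise = 6.690422; V(1,1) = max -> 7.103846
  V(0,0) = exp(-r*dt) * [p*1.039174 + (1-p)*7.103846] = 3.409764; exercise = 0.000000; V(0,0) = max -> 3.409764


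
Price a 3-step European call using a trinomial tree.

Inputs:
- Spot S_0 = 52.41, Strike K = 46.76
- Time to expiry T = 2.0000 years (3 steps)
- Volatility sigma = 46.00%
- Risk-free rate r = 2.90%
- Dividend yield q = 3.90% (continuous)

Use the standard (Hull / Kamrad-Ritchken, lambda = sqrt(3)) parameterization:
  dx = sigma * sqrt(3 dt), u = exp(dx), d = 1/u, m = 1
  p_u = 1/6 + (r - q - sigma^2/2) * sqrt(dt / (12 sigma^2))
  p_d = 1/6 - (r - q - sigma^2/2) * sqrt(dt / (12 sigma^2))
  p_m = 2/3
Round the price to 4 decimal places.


Answer: Price = V(0,0) = 13.2878

Derivation:
dt = T/N = 0.666667; dx = sigma*sqrt(3*dt) = 0.650538
u = exp(dx) = 1.916572; d = 1/u = 0.521765
p_u = 0.107331, p_m = 0.666667, p_d = 0.226002
Discount per step: exp(-r*dt) = 0.980852
Stock lattice S(k, j) with j the centered position index:
  k=0: S(0,+0) = 52.4100
  k=1: S(1,-1) = 27.3457; S(1,+0) = 52.4100; S(1,+1) = 100.4475
  k=2: S(2,-2) = 14.2680; S(2,-1) = 27.3457; S(2,+0) = 52.4100; S(2,+1) = 100.4475; S(2,+2) = 192.5150
  k=3: S(3,-3) = 7.4446; S(3,-2) = 14.2680; S(3,-1) = 27.3457; S(3,+0) = 52.4100; S(3,+1) = 100.4475; S(3,+2) = 192.5150; S(3,+3) = 368.9688
Terminal payoffs V(N, j) = max(S_T - K, 0):
  V(3,-3) = 0.000000; V(3,-2) = 0.000000; V(3,-1) = 0.000000; V(3,+0) = 5.650000; V(3,+1) = 53.687545; V(3,+2) = 145.754965; V(3,+3) = 322.208815
Backward induction: V(k, j) = exp(-r*dt) * [p_u * V(k+1, j+1) + p_m * V(k+1, j) + p_d * V(k+1, j-1)]
  V(2,-2) = exp(-r*dt) * [p_u*0.000000 + p_m*0.000000 + p_d*0.000000] = 0.000000
  V(2,-1) = exp(-r*dt) * [p_u*5.650000 + p_m*0.000000 + p_d*0.000000] = 0.594810
  V(2,+0) = exp(-r*dt) * [p_u*53.687545 + p_m*5.650000 + p_d*0.000000] = 9.346556
  V(2,+1) = exp(-r*dt) * [p_u*145.754965 + p_m*53.687545 + p_d*5.650000] = 51.703339
  V(2,+2) = exp(-r*dt) * [p_u*322.208815 + p_m*145.754965 + p_d*53.687545] = 141.131443
  V(1,-1) = exp(-r*dt) * [p_u*9.346556 + p_m*0.594810 + p_d*0.000000] = 1.372915
  V(1,+0) = exp(-r*dt) * [p_u*51.703339 + p_m*9.346556 + p_d*0.594810] = 11.686705
  V(1,+1) = exp(-r*dt) * [p_u*141.131443 + p_m*51.703339 + p_d*9.346556] = 50.738550
  V(0,+0) = exp(-r*dt) * [p_u*50.738550 + p_m*11.686705 + p_d*1.372915] = 13.287849


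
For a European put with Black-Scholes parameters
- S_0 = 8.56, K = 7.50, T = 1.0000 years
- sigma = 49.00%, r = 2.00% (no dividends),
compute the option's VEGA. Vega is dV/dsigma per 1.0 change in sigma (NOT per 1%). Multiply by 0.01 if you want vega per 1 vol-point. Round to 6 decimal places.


Answer: Vega = 2.926515

Derivation:
d1 = 0.5556064686; d2 = 0.0656064686
phi(d1) = 0.3418826234; exp(-qT) = 1.0000000000; exp(-rT) = 0.9801986733
Vega = S * exp(-qT) * phi(d1) * sqrt(T) = 8.5600 * 1.0000000000 * 0.3418826234 * 1.0000000000 = 2.926515


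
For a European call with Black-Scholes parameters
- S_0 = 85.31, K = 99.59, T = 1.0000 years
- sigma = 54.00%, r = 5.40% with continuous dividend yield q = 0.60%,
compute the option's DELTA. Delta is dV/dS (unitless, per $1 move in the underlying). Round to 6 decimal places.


d1 = 0.0722776351; d2 = -0.4677223649
phi(d1) = 0.3979015916; exp(-qT) = 0.9940179641; exp(-rT) = 0.9474321065
N(d1) = 0.5288095186
Delta = exp(-qT) * N(d1) = 0.9940179641 * 0.5288095186 = 0.525646

Answer: Delta = 0.525646


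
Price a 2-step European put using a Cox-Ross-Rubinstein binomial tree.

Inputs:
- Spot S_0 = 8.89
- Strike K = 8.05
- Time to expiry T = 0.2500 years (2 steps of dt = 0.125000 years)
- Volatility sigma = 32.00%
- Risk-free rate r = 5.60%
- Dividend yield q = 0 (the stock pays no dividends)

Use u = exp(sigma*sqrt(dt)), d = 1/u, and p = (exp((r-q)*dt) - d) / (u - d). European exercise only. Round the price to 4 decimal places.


Answer: Price = V(0,0) = 0.2341

Derivation:
dt = T/N = 0.125000
u = exp(sigma*sqrt(dt)) = 1.119785; d = 1/u = 0.893028
p = (exp((r-q)*dt) - d) / (u - d) = 0.502724
Discount per step: exp(-r*dt) = 0.993024
Stock lattice S(k, i) with i counting down-moves:
  k=0: S(0,0) = 8.8900
  k=1: S(1,0) = 9.9549; S(1,1) = 7.9390
  k=2: S(2,0) = 11.1473; S(2,1) = 8.8900; S(2,2) = 7.0898
Terminal payoffs V(N, i) = max(K - S_T, 0):
  V(2,0) = 0.000000; V(2,1) = 0.000000; V(2,2) = 0.960230
Backward induction: V(k, i) = exp(-r*dt) * [p * V(k+1, i) + (1-p) * V(k+1, i+1)].
  V(1,0) = exp(-r*dt) * [p*0.000000 + (1-p)*0.000000] = 0.000000
  V(1,1) = exp(-r*dt) * [p*0.000000 + (1-p)*0.960230] = 0.474168
  V(0,0) = exp(-r*dt) * [p*0.000000 + (1-p)*0.474168] = 0.234148


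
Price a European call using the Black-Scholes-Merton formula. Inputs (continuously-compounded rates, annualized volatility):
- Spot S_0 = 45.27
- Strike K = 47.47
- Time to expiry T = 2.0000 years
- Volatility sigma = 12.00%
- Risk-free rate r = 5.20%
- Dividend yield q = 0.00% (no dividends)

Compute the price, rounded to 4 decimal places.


d1 = (ln(S/K) + (r - q + 0.5*sigma^2) * T) / (sigma * sqrt(T)) = 0.41805702
d2 = d1 - sigma * sqrt(T) = 0.24835139
exp(-rT) = 0.90122530; exp(-qT) = 1.00000000
C = S_0 * exp(-qT) * N(d1) - K * exp(-rT) * N(d2)
N(d1) = 0.66204729; N(d2) = 0.59806873
C = 45.2700 * 1.00000000 * 0.66204729 - 47.4700 * 0.90122530 * 0.59806873 = 4.3848

Answer: Price = 4.3848


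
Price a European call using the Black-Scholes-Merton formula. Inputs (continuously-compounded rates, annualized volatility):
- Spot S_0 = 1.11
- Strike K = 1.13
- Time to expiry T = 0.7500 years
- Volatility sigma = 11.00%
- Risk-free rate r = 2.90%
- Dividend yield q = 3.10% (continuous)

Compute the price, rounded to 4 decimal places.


Answer: Price = 0.0319

Derivation:
d1 = (ln(S/K) + (r - q + 0.5*sigma^2) * T) / (sigma * sqrt(T)) = -0.15557089
d2 = d1 - sigma * sqrt(T) = -0.25083368
exp(-rT) = 0.97848483; exp(-qT) = 0.97701820
C = S_0 * exp(-qT) * N(d1) - K * exp(-rT) * N(d2)
N(d1) = 0.43818564; N(d2) = 0.40097135
C = 1.1100 * 0.97701820 * 0.43818564 - 1.1300 * 0.97848483 * 0.40097135 = 0.0319


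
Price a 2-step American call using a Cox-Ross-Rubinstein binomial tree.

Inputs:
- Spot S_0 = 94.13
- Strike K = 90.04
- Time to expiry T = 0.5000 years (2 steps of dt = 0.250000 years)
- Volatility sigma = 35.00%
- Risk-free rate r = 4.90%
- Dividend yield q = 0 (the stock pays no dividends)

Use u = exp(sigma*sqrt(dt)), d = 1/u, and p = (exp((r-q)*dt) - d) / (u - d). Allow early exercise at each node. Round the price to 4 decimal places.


Answer: Price = V(0,0) = 12.2534

Derivation:
dt = T/N = 0.250000
u = exp(sigma*sqrt(dt)) = 1.191246; d = 1/u = 0.839457
p = (exp((r-q)*dt) - d) / (u - d) = 0.491397
Discount per step: exp(-r*dt) = 0.987825
Stock lattice S(k, i) with i counting down-moves:
  k=0: S(0,0) = 94.1300
  k=1: S(1,0) = 112.1320; S(1,1) = 79.0181
  k=2: S(2,0) = 133.5768; S(2,1) = 94.1300; S(2,2) = 66.3323
Terminal payoffs V(N, i) = max(S_T - K, 0):
  V(2,0) = 43.536828; V(2,1) = 4.090000; V(2,2) = 0.000000
Backward induction: V(k, i) = exp(-r*dt) * [p * V(k+1, i) + (1-p) * V(k+1, i+1)]; then take max(V_cont, immediate exercise) for American.
  V(1,0) = exp(-r*dt) * [p*43.536828 + (1-p)*4.090000] = 23.188268; exercise = 22.092006; V(1,0) = max -> 23.188268
  V(1,1) = exp(-r*dt) * [p*4.090000 + (1-p)*0.000000] = 1.985346; exercise = 0.000000; V(1,1) = max -> 1.985346
  V(0,0) = exp(-r*dt) * [p*23.188268 + (1-p)*1.985346] = 12.253381; exercise = 4.090000; V(0,0) = max -> 12.253381


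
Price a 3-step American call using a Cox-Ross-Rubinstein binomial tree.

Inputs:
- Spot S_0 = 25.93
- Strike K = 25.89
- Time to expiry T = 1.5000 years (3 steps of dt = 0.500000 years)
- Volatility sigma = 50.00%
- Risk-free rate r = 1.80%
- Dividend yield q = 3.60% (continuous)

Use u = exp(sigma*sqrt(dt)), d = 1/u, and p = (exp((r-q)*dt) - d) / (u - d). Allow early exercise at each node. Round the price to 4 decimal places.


Answer: Price = V(0,0) = 6.2614

Derivation:
dt = T/N = 0.500000
u = exp(sigma*sqrt(dt)) = 1.424119; d = 1/u = 0.702189
p = (exp((r-q)*dt) - d) / (u - d) = 0.400110
Discount per step: exp(-r*dt) = 0.991040
Stock lattice S(k, i) with i counting down-moves:
  k=0: S(0,0) = 25.9300
  k=1: S(1,0) = 36.9274; S(1,1) = 18.2077
  k=2: S(2,0) = 52.5890; S(2,1) = 25.9300; S(2,2) = 12.7853
  k=3: S(3,0) = 74.8930; S(3,1) = 36.9274; S(3,2) = 18.2077; S(3,3) = 8.9777
Terminal payoffs V(N, i) = max(S_T - K, 0):
  V(3,0) = 49.003026; V(3,1) = 11.037406; V(3,2) = 0.000000; V(3,3) = 0.000000
Backward induction: V(k, i) = exp(-r*dt) * [p * V(k+1, i) + (1-p) * V(k+1, i+1)]; then take max(V_cont, immediate exercise) for American.
  V(2,0) = exp(-r*dt) * [p*49.003026 + (1-p)*11.037406] = 25.992852; exercise = 26.699021; V(2,0) = max -> 26.699021
  V(2,1) = exp(-r*dt) * [p*11.037406 + (1-p)*0.000000] = 4.376613; exercise = 0.040000; V(2,1) = max -> 4.376613
  V(2,2) = exp(-r*dt) * [p*0.000000 + (1-p)*0.000000] = 0.000000; exercise = 0.000000; V(2,2) = max -> 0.000000
  V(1,0) = exp(-r*dt) * [p*26.699021 + (1-p)*4.376613] = 13.188805; exercise = 11.037406; V(1,0) = max -> 13.188805
  V(1,1) = exp(-r*dt) * [p*4.376613 + (1-p)*0.000000] = 1.735439; exercise = 0.000000; V(1,1) = max -> 1.735439
  V(0,0) = exp(-r*dt) * [p*13.188805 + (1-p)*1.735439] = 6.261442; exercise = 0.040000; V(0,0) = max -> 6.261442


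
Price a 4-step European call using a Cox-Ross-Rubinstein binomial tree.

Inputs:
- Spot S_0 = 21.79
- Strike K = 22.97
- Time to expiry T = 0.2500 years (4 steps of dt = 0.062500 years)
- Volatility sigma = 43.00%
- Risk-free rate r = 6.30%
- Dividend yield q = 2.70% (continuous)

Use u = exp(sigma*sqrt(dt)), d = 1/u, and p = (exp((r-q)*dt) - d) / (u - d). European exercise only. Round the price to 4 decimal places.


Answer: Price = V(0,0) = 1.4974

Derivation:
dt = T/N = 0.062500
u = exp(sigma*sqrt(dt)) = 1.113491; d = 1/u = 0.898077
p = (exp((r-q)*dt) - d) / (u - d) = 0.483608
Discount per step: exp(-r*dt) = 0.996070
Stock lattice S(k, i) with i counting down-moves:
  k=0: S(0,0) = 21.7900
  k=1: S(1,0) = 24.2630; S(1,1) = 19.5691
  k=2: S(2,0) = 27.0166; S(2,1) = 21.7900; S(2,2) = 17.5745
  k=3: S(3,0) = 30.0827; S(3,1) = 24.2630; S(3,2) = 19.5691; S(3,3) = 15.7833
  k=4: S(4,0) = 33.4968; S(4,1) = 27.0166; S(4,2) = 21.7900; S(4,3) = 17.5745; S(4,4) = 14.1746
Terminal payoffs V(N, i) = max(S_T - K, 0):
  V(4,0) = 10.526841; V(4,1) = 4.046591; V(4,2) = 0.000000; V(4,3) = 0.000000; V(4,4) = 0.000000
Backward induction: V(k, i) = exp(-r*dt) * [p * V(k+1, i) + (1-p) * V(k+1, i+1)].
  V(3,0) = exp(-r*dt) * [p*10.526841 + (1-p)*4.046591] = 7.152272
  V(3,1) = exp(-r*dt) * [p*4.046591 + (1-p)*0.000000] = 1.949272
  V(3,2) = exp(-r*dt) * [p*0.000000 + (1-p)*0.000000] = 0.000000
  V(3,3) = exp(-r*dt) * [p*0.000000 + (1-p)*0.000000] = 0.000000
  V(2,0) = exp(-r*dt) * [p*7.152272 + (1-p)*1.949272] = 4.447934
  V(2,1) = exp(-r*dt) * [p*1.949272 + (1-p)*0.000000] = 0.938978
  V(2,2) = exp(-r*dt) * [p*0.000000 + (1-p)*0.000000] = 0.000000
  V(1,0) = exp(-r*dt) * [p*4.447934 + (1-p)*0.938978] = 2.625577
  V(1,1) = exp(-r*dt) * [p*0.938978 + (1-p)*0.000000] = 0.452312
  V(0,0) = exp(-r*dt) * [p*2.625577 + (1-p)*0.452312] = 1.497412


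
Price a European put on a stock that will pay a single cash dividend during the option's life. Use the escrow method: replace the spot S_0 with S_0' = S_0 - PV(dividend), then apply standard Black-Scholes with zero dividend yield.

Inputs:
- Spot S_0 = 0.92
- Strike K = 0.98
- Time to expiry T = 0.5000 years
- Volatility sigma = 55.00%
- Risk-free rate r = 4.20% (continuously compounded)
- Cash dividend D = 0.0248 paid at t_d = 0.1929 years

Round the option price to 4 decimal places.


Answer: Price = 0.1774

Derivation:
PV(D) = D * exp(-r * t_d) = 0.0248 * 0.99193093 = 0.02459989
S_0' = S_0 - PV(D) = 0.9200 - 0.02459989 = 0.89540011
d1 = (ln(S_0'/K) + (r + sigma^2/2)*T) / (sigma*sqrt(T)) = 0.01631000
d2 = d1 - sigma*sqrt(T) = -0.37259873
exp(-rT) = 0.97921896
N(-d1) = 0.49349354; N(-d2) = 0.64527644
P = K * exp(-rT) * N(-d2) - S_0' * N(-d1) = 0.9800 * 0.97921896 * 0.64527644 - 0.89540011 * 0.49349354 = 0.1774


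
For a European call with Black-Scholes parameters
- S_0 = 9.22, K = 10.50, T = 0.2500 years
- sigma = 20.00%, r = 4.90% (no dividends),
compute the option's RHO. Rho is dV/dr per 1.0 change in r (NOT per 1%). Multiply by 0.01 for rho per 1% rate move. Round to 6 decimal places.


d1 = -1.1275021959; d2 = -1.2275021959
phi(d1) = 0.2112803965; exp(-qT) = 1.0000000000; exp(-rT) = 0.9878247258
N(d2) = 0.1098169485
Rho = K*T*exp(-rT)*N(d2) = 10.5000 * 0.2500 * 0.9878247258 * 0.1098169485 = 0.284760

Answer: Rho = 0.284760


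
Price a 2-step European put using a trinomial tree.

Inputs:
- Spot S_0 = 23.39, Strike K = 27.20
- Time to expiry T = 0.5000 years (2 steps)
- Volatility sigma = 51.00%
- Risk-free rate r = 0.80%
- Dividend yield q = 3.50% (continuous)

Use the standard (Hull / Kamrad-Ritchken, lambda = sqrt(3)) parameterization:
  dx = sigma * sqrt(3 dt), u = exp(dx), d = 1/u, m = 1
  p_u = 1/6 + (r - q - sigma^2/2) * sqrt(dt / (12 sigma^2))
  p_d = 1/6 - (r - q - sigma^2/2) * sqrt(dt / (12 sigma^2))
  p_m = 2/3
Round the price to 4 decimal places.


dt = T/N = 0.250000; dx = sigma*sqrt(3*dt) = 0.441673
u = exp(dx) = 1.555307; d = 1/u = 0.642960
p_u = 0.122219, p_m = 0.666667, p_d = 0.211114
Discount per step: exp(-r*dt) = 0.998002
Stock lattice S(k, j) with j the centered position index:
  k=0: S(0,+0) = 23.3900
  k=1: S(1,-1) = 15.0388; S(1,+0) = 23.3900; S(1,+1) = 36.3786
  k=2: S(2,-2) = 9.6694; S(2,-1) = 15.0388; S(2,+0) = 23.3900; S(2,+1) = 36.3786; S(2,+2) = 56.5799
Terminal payoffs V(N, j) = max(K - S_T, 0):
  V(2,-2) = 17.530635; V(2,-1) = 12.161168; V(2,+0) = 3.810000; V(2,+1) = 0.000000; V(2,+2) = 0.000000
Backward induction: V(k, j) = exp(-r*dt) * [p_u * V(k+1, j+1) + p_m * V(k+1, j) + p_d * V(k+1, j-1)]
  V(1,-1) = exp(-r*dt) * [p_u*3.810000 + p_m*12.161168 + p_d*17.530635] = 12.249542
  V(1,+0) = exp(-r*dt) * [p_u*0.000000 + p_m*3.810000 + p_d*12.161168] = 5.097190
  V(1,+1) = exp(-r*dt) * [p_u*0.000000 + p_m*0.000000 + p_d*3.810000] = 0.802738
  V(0,+0) = exp(-r*dt) * [p_u*0.802738 + p_m*5.097190 + p_d*12.249542] = 6.070136

Answer: Price = V(0,0) = 6.0701


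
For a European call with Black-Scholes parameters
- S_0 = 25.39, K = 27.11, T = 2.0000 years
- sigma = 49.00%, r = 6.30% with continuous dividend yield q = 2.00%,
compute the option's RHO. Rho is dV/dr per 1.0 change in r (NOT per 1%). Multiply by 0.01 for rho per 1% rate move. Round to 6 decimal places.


d1 = 0.3759971506; d2 = -0.3169674950
phi(d1) = 0.3717158867; exp(-qT) = 0.9607894392; exp(-rT) = 0.8816148468
N(d2) = 0.3756341334
Rho = K*T*exp(-rT)*N(d2) = 27.1100 * 2.0000 * 0.8816148468 * 0.3756341334 = 17.955746

Answer: Rho = 17.955746


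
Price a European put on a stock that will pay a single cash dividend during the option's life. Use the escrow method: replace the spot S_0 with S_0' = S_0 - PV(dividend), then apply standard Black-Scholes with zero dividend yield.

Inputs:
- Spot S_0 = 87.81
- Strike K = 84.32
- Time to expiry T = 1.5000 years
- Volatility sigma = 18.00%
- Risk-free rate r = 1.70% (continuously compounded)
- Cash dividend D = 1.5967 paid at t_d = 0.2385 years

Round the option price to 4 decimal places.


PV(D) = D * exp(-r * t_d) = 1.5967 * 0.99595371 = 1.59023929
S_0' = S_0 - PV(D) = 87.8100 - 1.59023929 = 86.21976071
d1 = (ln(S_0'/K) + (r + sigma^2/2)*T) / (sigma*sqrt(T)) = 0.32696292
d2 = d1 - sigma*sqrt(T) = 0.10650885
exp(-rT) = 0.97482238
N(-d1) = 0.37184796; N(-d2) = 0.45758932
P = K * exp(-rT) * N(-d2) - S_0' * N(-d1) = 84.3200 * 0.97482238 * 0.45758932 - 86.21976071 * 0.37184796 = 5.5518

Answer: Price = 5.5518


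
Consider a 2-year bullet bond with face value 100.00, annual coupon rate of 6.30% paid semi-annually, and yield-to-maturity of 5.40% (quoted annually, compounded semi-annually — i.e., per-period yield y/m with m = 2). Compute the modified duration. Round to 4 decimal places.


Coupon per period c = face * coupon_rate / m = 3.150000
Periods per year m = 2; per-period yield y/m = 0.027000
Number of cashflows N = 4
Cashflows (t years, CF_t, discount factor 1/(1+y/m)^(m*t), PV):
  t = 0.5000: CF_t = 3.150000, DF = 0.973710, PV = 3.067186
  t = 1.0000: CF_t = 3.150000, DF = 0.948111, PV = 2.986549
  t = 1.5000: CF_t = 3.150000, DF = 0.923185, PV = 2.908032
  t = 2.0000: CF_t = 103.150000, DF = 0.898914, PV = 92.722996
Price P = sum_t PV_t = 101.684764
First compute Macaulay numerator sum_t t * PV_t:
  t * PV_t at t = 0.5000: 1.533593
  t * PV_t at t = 1.0000: 2.986549
  t * PV_t at t = 1.5000: 4.362048
  t * PV_t at t = 2.0000: 185.445993
Macaulay duration D = 194.328183 / 101.684764 = 1.911085
Modified duration = D / (1 + y/m) = 1.911085 / (1 + 0.027000) = 1.860842

Answer: Modified duration = 1.8608


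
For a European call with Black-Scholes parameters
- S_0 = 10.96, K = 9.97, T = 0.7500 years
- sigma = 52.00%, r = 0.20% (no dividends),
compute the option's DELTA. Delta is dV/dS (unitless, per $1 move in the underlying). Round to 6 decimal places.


d1 = 0.4387233568; d2 = -0.0116098532
phi(d1) = 0.3623380638; exp(-qT) = 1.0000000000; exp(-rT) = 0.9985011244
N(d1) = 0.6695689996
Delta = exp(-qT) * N(d1) = 1.0000000000 * 0.6695689996 = 0.669569

Answer: Delta = 0.669569


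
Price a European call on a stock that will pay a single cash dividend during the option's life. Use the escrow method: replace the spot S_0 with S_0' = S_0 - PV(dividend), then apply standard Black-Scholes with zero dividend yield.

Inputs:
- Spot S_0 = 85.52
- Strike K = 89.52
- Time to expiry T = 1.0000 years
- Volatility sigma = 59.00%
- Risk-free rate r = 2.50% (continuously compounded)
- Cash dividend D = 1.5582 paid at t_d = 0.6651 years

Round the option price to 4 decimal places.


Answer: Price = 18.2516

Derivation:
PV(D) = D * exp(-r * t_d) = 1.5582 * 0.98350997 = 1.53250524
S_0' = S_0 - PV(D) = 85.5200 - 1.53250524 = 83.98749476
d1 = (ln(S_0'/K) + (r + sigma^2/2)*T) / (sigma*sqrt(T)) = 0.22924721
d2 = d1 - sigma*sqrt(T) = -0.36075279
exp(-rT) = 0.97530991
N(d1) = 0.59066161; N(d2) = 0.35914213
C = S_0' * N(d1) - K * exp(-rT) * N(d2) = 83.98749476 * 0.59066161 - 89.5200 * 0.97530991 * 0.35914213 = 18.2516


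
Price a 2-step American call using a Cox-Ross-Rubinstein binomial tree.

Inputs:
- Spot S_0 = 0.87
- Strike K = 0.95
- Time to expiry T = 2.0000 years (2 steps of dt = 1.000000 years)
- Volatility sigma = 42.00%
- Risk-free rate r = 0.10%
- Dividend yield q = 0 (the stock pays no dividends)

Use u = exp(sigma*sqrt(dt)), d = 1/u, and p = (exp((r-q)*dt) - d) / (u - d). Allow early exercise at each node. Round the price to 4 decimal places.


dt = T/N = 1.000000
u = exp(sigma*sqrt(dt)) = 1.521962; d = 1/u = 0.657047
p = (exp((r-q)*dt) - d) / (u - d) = 0.397674
Discount per step: exp(-r*dt) = 0.999000
Stock lattice S(k, i) with i counting down-moves:
  k=0: S(0,0) = 0.8700
  k=1: S(1,0) = 1.3241; S(1,1) = 0.5716
  k=2: S(2,0) = 2.0152; S(2,1) = 0.8700; S(2,2) = 0.3756
Terminal payoffs V(N, i) = max(S_T - K, 0):
  V(2,0) = 1.065239; V(2,1) = 0.000000; V(2,2) = 0.000000
Backward induction: V(k, i) = exp(-r*dt) * [p * V(k+1, i) + (1-p) * V(k+1, i+1)]; then take max(V_cont, immediate exercise) for American.
  V(1,0) = exp(-r*dt) * [p*1.065239 + (1-p)*0.000000] = 0.423194; exercise = 0.374107; V(1,0) = max -> 0.423194
  V(1,1) = exp(-r*dt) * [p*0.000000 + (1-p)*0.000000] = 0.000000; exercise = 0.000000; V(1,1) = max -> 0.000000
  V(0,0) = exp(-r*dt) * [p*0.423194 + (1-p)*0.000000] = 0.168125; exercise = 0.000000; V(0,0) = max -> 0.168125

Answer: Price = V(0,0) = 0.1681


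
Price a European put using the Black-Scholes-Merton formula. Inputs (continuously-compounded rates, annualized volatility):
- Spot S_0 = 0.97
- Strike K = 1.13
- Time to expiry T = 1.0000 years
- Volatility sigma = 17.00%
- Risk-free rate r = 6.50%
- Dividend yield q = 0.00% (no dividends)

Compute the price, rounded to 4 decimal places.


d1 = (ln(S/K) + (r - q + 0.5*sigma^2) * T) / (sigma * sqrt(T)) = -0.43074612
d2 = d1 - sigma * sqrt(T) = -0.60074612
exp(-rT) = 0.93706746; exp(-qT) = 1.00000000
P = K * exp(-rT) * N(-d2) - S_0 * exp(-qT) * N(-d1)
N(-d1) = 0.66667351; N(-d2) = 0.72599545
P = 1.1300 * 0.93706746 * 0.72599545 - 0.9700 * 1.00000000 * 0.66667351 = 0.1221

Answer: Price = 0.1221


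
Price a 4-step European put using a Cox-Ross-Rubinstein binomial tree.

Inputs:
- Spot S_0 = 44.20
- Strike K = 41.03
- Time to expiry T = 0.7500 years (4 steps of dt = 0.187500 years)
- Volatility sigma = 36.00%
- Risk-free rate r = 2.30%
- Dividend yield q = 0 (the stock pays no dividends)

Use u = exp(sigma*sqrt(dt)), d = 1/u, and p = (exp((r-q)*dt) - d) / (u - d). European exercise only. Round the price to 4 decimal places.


Answer: Price = V(0,0) = 3.6388

Derivation:
dt = T/N = 0.187500
u = exp(sigma*sqrt(dt)) = 1.168691; d = 1/u = 0.855658
p = (exp((r-q)*dt) - d) / (u - d) = 0.474914
Discount per step: exp(-r*dt) = 0.995697
Stock lattice S(k, i) with i counting down-moves:
  k=0: S(0,0) = 44.2000
  k=1: S(1,0) = 51.6562; S(1,1) = 37.8201
  k=2: S(2,0) = 60.3701; S(2,1) = 44.2000; S(2,2) = 32.3611
  k=3: S(3,0) = 70.5540; S(3,1) = 51.6562; S(3,2) = 37.8201; S(3,3) = 27.6900
  k=4: S(4,0) = 82.4559; S(4,1) = 60.3701; S(4,2) = 44.2000; S(4,3) = 32.3611; S(4,4) = 23.6932
Terminal payoffs V(N, i) = max(K - S_T, 0):
  V(4,0) = 0.000000; V(4,1) = 0.000000; V(4,2) = 0.000000; V(4,3) = 8.668947; V(4,4) = 17.336838
Backward induction: V(k, i) = exp(-r*dt) * [p * V(k+1, i) + (1-p) * V(k+1, i+1)].
  V(3,0) = exp(-r*dt) * [p*0.000000 + (1-p)*0.000000] = 0.000000
  V(3,1) = exp(-r*dt) * [p*0.000000 + (1-p)*0.000000] = 0.000000
  V(3,2) = exp(-r*dt) * [p*0.000000 + (1-p)*8.668947] = 4.532356
  V(3,3) = exp(-r*dt) * [p*8.668947 + (1-p)*17.336838] = 13.163446
  V(2,0) = exp(-r*dt) * [p*0.000000 + (1-p)*0.000000] = 0.000000
  V(2,1) = exp(-r*dt) * [p*0.000000 + (1-p)*4.532356] = 2.369636
  V(2,2) = exp(-r*dt) * [p*4.532356 + (1-p)*13.163446] = 9.025416
  V(1,0) = exp(-r*dt) * [p*0.000000 + (1-p)*2.369636] = 1.238909
  V(1,1) = exp(-r*dt) * [p*2.369636 + (1-p)*9.025416] = 5.839258
  V(0,0) = exp(-r*dt) * [p*1.238909 + (1-p)*5.839258] = 3.638763


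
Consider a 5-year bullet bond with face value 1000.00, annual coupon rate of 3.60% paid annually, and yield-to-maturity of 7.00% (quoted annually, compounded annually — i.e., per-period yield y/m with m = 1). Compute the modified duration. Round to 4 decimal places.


Answer: Modified duration = 4.3307

Derivation:
Coupon per period c = face * coupon_rate / m = 36.000000
Periods per year m = 1; per-period yield y/m = 0.070000
Number of cashflows N = 5
Cashflows (t years, CF_t, discount factor 1/(1+y/m)^(m*t), PV):
  t = 1.0000: CF_t = 36.000000, DF = 0.934579, PV = 33.644860
  t = 2.0000: CF_t = 36.000000, DF = 0.873439, PV = 31.443794
  t = 3.0000: CF_t = 36.000000, DF = 0.816298, PV = 29.386724
  t = 4.0000: CF_t = 36.000000, DF = 0.762895, PV = 27.464228
  t = 5.0000: CF_t = 1036.000000, DF = 0.712986, PV = 738.653682
Price P = sum_t PV_t = 860.593287
First compute Macaulay numerator sum_t t * PV_t:
  t * PV_t at t = 1.0000: 33.644860
  t * PV_t at t = 2.0000: 62.887588
  t * PV_t at t = 3.0000: 88.160171
  t * PV_t at t = 4.0000: 109.856911
  t * PV_t at t = 5.0000: 3693.268410
Macaulay duration D = 3987.817939 / 860.593287 = 4.633801
Modified duration = D / (1 + y/m) = 4.633801 / (1 + 0.070000) = 4.330655


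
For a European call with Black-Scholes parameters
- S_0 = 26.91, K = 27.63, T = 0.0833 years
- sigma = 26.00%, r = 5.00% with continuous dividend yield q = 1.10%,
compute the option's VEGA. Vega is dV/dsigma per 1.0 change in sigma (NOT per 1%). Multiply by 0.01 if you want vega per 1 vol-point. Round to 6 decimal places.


d1 = -0.2710526733; d2 = -0.3460931957
phi(d1) = 0.3845531343; exp(-qT) = 0.9990841197; exp(-rT) = 0.9958436616
Vega = S * exp(-qT) * phi(d1) * sqrt(T) = 26.9100 * 0.9990841197 * 0.3845531343 * 0.2886173938 = 2.983971

Answer: Vega = 2.983971


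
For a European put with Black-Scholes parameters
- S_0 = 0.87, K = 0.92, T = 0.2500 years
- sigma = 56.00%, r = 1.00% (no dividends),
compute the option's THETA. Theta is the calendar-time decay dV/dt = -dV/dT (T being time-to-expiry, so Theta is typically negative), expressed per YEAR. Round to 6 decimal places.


d1 = -0.0506444943; d2 = -0.3306444943
phi(d1) = 0.3984309918; exp(-qT) = 1.0000000000; exp(-rT) = 0.9975031224
Theta = -S*exp(-qT)*phi(d1)*sigma/(2*sqrt(T)) + r*K*exp(-rT)*N(-d2) - q*S*exp(-qT)*N(-d1)
N(-d1) = 0.5201955965; N(-d2) = 0.6295434834; sqrt(T) = 0.5000000000
Term 1 = -0.8700 * 1.0000000000 * 0.3984309918 * 0.5600 / (2 * 0.5000000000) = -0.1941155792
Term 2 = 0.0100 * 0.9200 * 0.9975031224 * 0.6295434834 = 0.0057773386
Term 3 = 0 (no dividend yield, q = 0)
Theta = -0.1941155792 + (0.0057773386) + (0.0000000000) = -0.188338

Answer: Theta = -0.188338


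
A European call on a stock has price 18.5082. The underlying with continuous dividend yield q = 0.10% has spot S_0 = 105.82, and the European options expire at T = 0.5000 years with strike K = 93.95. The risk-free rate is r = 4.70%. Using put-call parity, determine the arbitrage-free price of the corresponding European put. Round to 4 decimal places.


Answer: Put price = 4.5090

Derivation:
Put-call parity: C - P = S_0 * exp(-qT) - K * exp(-rT).
S_0 * exp(-qT) = 105.8200 * 0.99950012 = 105.76710323
K * exp(-rT) = 93.9500 * 0.97677397 = 91.76791492
P = C - S*exp(-qT) + K*exp(-rT)
P = 18.5082 - 105.76710323 + 91.76791492 = 4.5090


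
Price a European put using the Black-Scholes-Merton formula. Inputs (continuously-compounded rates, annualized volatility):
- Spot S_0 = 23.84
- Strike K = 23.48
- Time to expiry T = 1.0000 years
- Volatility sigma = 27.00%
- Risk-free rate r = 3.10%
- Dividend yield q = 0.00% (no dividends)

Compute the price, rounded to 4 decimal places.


d1 = (ln(S/K) + (r - q + 0.5*sigma^2) * T) / (sigma * sqrt(T)) = 0.30616980
d2 = d1 - sigma * sqrt(T) = 0.03616980
exp(-rT) = 0.96947557; exp(-qT) = 1.00000000
P = K * exp(-rT) * N(-d2) - S_0 * exp(-qT) * N(-d1)
N(-d1) = 0.37973768; N(-d2) = 0.48557348
P = 23.4800 * 0.96947557 * 0.48557348 - 23.8400 * 1.00000000 * 0.37973768 = 2.0003

Answer: Price = 2.0003


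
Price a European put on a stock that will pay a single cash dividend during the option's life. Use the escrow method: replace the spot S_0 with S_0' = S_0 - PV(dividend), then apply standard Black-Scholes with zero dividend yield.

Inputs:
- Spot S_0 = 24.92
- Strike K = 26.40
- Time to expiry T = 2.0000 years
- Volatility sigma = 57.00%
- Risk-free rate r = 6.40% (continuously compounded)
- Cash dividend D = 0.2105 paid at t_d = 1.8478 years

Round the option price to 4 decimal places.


Answer: Price = 6.7772

Derivation:
PV(D) = D * exp(-r * t_d) = 0.2105 * 0.88846573 = 0.18702204
S_0' = S_0 - PV(D) = 24.9200 - 0.18702204 = 24.73297796
d1 = (ln(S_0'/K) + (r + sigma^2/2)*T) / (sigma*sqrt(T)) = 0.48092377
d2 = d1 - sigma*sqrt(T) = -0.32517796
exp(-rT) = 0.87985338
N(-d1) = 0.31528534; N(-d2) = 0.62747681
P = K * exp(-rT) * N(-d2) - S_0' * N(-d1) = 26.4000 * 0.87985338 * 0.62747681 - 24.73297796 * 0.31528534 = 6.7772


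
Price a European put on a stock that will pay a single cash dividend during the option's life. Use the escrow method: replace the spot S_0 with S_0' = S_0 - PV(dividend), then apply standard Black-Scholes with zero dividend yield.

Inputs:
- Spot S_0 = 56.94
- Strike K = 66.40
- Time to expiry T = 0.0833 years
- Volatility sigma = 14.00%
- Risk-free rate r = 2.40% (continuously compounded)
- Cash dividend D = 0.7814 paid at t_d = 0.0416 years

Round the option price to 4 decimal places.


PV(D) = D * exp(-r * t_d) = 0.7814 * 0.99900210 = 0.78062024
S_0' = S_0 - PV(D) = 56.9400 - 0.78062024 = 56.15937976
d1 = (ln(S_0'/K) + (r + sigma^2/2)*T) / (sigma*sqrt(T)) = -4.07578150
d2 = d1 - sigma*sqrt(T) = -4.11618794
exp(-rT) = 0.99800280
N(-d1) = 0.99997707; N(-d2) = 0.99998074
P = K * exp(-rT) * N(-d2) - S_0' * N(-d1) = 66.4000 * 0.99800280 * 0.99998074 - 56.15937976 * 0.99997707 = 10.1080

Answer: Price = 10.1080


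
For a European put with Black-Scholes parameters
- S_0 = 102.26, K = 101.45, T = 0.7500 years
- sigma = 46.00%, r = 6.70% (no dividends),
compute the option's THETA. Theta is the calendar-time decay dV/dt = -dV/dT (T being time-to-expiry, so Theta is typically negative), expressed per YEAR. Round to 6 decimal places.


d1 = 0.3452868974; d2 = -0.0530847883
phi(d1) = 0.3758556744; exp(-qT) = 1.0000000000; exp(-rT) = 0.9509916469
Theta = -S*exp(-qT)*phi(d1)*sigma/(2*sqrt(T)) + r*K*exp(-rT)*N(-d2) - q*S*exp(-qT)*N(-d1)
N(-d1) = 0.3649393480; N(-d2) = 0.5211678242; sqrt(T) = 0.8660254038
Term 1 = -102.2600 * 1.0000000000 * 0.3758556744 * 0.4600 / (2 * 0.8660254038) = -10.2076108298
Term 2 = 0.0670 * 101.4500 * 0.9509916469 * 0.5211678242 = 3.3688459478
Term 3 = 0 (no dividend yield, q = 0)
Theta = -10.2076108298 + (3.3688459478) + (0.0000000000) = -6.838765

Answer: Theta = -6.838765


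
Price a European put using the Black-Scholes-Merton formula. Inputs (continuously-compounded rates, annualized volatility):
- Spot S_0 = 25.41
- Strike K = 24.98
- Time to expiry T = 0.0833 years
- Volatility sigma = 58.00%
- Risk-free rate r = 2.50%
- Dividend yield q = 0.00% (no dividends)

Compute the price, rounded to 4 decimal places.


Answer: Price = 1.4488

Derivation:
d1 = (ln(S/K) + (r - q + 0.5*sigma^2) * T) / (sigma * sqrt(T)) = 0.19809577
d2 = d1 - sigma * sqrt(T) = 0.03069768
exp(-rT) = 0.99791967; exp(-qT) = 1.00000000
P = K * exp(-rT) * N(-d2) - S_0 * exp(-qT) * N(-d1)
N(-d1) = 0.42148507; N(-d2) = 0.48775532
P = 24.9800 * 0.99791967 * 0.48775532 - 25.4100 * 1.00000000 * 0.42148507 = 1.4488


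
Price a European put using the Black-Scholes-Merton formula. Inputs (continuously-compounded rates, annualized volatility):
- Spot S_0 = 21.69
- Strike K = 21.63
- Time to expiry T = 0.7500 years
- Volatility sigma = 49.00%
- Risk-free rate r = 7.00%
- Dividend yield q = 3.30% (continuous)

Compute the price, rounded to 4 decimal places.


d1 = (ln(S/K) + (r - q + 0.5*sigma^2) * T) / (sigma * sqrt(T)) = 0.28409777
d2 = d1 - sigma * sqrt(T) = -0.14025468
exp(-rT) = 0.94885432; exp(-qT) = 0.97555377
P = K * exp(-rT) * N(-d2) - S_0 * exp(-qT) * N(-d1)
N(-d1) = 0.38816773; N(-d2) = 0.55577061
P = 21.6300 * 0.94885432 * 0.55577061 - 21.6900 * 0.97555377 * 0.38816773 = 3.1929

Answer: Price = 3.1929


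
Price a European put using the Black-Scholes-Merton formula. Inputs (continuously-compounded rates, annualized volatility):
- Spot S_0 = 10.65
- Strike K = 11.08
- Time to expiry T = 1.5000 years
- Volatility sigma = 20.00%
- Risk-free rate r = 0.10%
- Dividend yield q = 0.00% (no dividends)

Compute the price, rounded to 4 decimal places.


d1 = (ln(S/K) + (r - q + 0.5*sigma^2) * T) / (sigma * sqrt(T)) = -0.03299377
d2 = d1 - sigma * sqrt(T) = -0.27794274
exp(-rT) = 0.99850112; exp(-qT) = 1.00000000
P = K * exp(-rT) * N(-d2) - S_0 * exp(-qT) * N(-d1)
N(-d1) = 0.51316022; N(-d2) = 0.60947184
P = 11.0800 * 0.99850112 * 0.60947184 - 10.6500 * 1.00000000 * 0.51316022 = 1.2777

Answer: Price = 1.2777
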